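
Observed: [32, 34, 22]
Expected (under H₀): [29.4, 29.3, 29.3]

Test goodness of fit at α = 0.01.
Chi-square goodness of fit test:
H₀: observed counts match expected distribution
H₁: observed counts differ from expected distribution
df = k - 1 = 2
χ² = Σ(O - E)²/E
   = (32 - 29.4)²/29.4 + (34 - 29.3)²/29.3 + (22 - 29.3)²/29.3
   = 0.230 + 0.754 + 1.819
   = 2.80
p-value = 0.2463

Since p-value > α = 0.01, we fail to reject H₀.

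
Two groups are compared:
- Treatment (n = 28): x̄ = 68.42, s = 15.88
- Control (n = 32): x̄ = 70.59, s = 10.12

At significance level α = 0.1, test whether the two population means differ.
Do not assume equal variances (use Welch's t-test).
Welch's two-sample t-test:
H₀: μ₁ = μ₂
H₁: μ₁ ≠ μ₂
s₁²/n₁ = 15.88²/28 = 9.0062,  s₂²/n₂ = 10.12²/32 = 3.2004
SE = √(s₁²/n₁ + s₂²/n₂) = √(9.0062 + 3.2004) = 3.4938
df (Welch-Satterthwaite) = (s₁²/n₁ + s₂²/n₂)² / [(s₁²/n₁)²/(n₁-1) + (s₂²/n₂)²/(n₂-1)] ≈ 44.68
t = (x̄₁ - x̄₂) / SE = (68.42 - 70.59) / 3.4938 = -2.17 / 3.4938 = -0.621
p-value = 0.5377

Since p-value > α = 0.1, we fail to reject H₀.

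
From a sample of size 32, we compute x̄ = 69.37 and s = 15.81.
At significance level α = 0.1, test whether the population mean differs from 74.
One-sample t-test:
H₀: μ = 74
H₁: μ ≠ 74
df = n - 1 = 31
t = (x̄ - μ₀) / (s/√n) = (69.37 - 74) / (15.81/√32) = -1.657
p-value = 0.1077

Since p-value > α = 0.1, we fail to reject H₀.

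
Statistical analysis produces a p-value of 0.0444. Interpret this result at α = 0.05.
Since p = 0.0444 < α = 0.05, reject H₀.
There is sufficient evidence to reject the null hypothesis; the result is statistically significant at the 0.05 level.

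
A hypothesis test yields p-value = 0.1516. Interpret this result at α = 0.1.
Since p = 0.1516 > α = 0.1, fail to reject H₀.
There is insufficient evidence to reject the null hypothesis; the result is not statistically significant at the 0.1 level.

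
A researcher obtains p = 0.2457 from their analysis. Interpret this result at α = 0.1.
Since p = 0.2457 > α = 0.1, fail to reject H₀.
There is insufficient evidence to reject the null hypothesis; the result is not statistically significant at the 0.1 level.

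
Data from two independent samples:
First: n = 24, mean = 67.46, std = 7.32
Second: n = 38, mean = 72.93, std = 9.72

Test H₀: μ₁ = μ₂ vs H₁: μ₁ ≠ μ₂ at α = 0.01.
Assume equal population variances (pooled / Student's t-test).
Student's two-sample t-test (equal variances):
H₀: μ₁ = μ₂
H₁: μ₁ ≠ μ₂
df = n₁ + n₂ - 2 = 60
Pooled variance s_p² = [(n₁-1)s₁² + (n₂-1)s₂²] / (n₁ + n₂ - 2) = [(23)(7.32²) + (37)(9.72²)] / 60 = 78.8016
SE = √(s_p²(1/n₁ + 1/n₂)) = √(78.8016 × (1/24 + 1/38)) = 2.3145
t = (x̄₁ - x̄₂) / SE = (67.46 - 72.93) / 2.3145 = -5.47 / 2.3145 = -2.363
p-value = 0.0214

Since p-value > α = 0.01, we fail to reject H₀.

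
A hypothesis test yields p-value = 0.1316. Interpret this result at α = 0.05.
Since p = 0.1316 > α = 0.05, fail to reject H₀.
There is insufficient evidence to reject the null hypothesis; the result is not statistically significant at the 0.05 level.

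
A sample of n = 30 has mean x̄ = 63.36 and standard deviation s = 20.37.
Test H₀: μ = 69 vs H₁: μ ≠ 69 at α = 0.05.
One-sample t-test:
H₀: μ = 69
H₁: μ ≠ 69
df = n - 1 = 29
t = (x̄ - μ₀) / (s/√n) = (63.36 - 69) / (20.37/√30) = -1.517
p-value = 0.1402

Since p-value > α = 0.05, we fail to reject H₀.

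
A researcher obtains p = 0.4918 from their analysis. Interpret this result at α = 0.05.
Since p = 0.4918 > α = 0.05, fail to reject H₀.
There is insufficient evidence to reject the null hypothesis; the result is not statistically significant at the 0.05 level.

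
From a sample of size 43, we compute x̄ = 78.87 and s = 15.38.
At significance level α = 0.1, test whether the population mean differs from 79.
One-sample t-test:
H₀: μ = 79
H₁: μ ≠ 79
df = n - 1 = 42
t = (x̄ - μ₀) / (s/√n) = (78.87 - 79) / (15.38/√43) = -0.055
p-value = 0.9561

Since p-value > α = 0.1, we fail to reject H₀.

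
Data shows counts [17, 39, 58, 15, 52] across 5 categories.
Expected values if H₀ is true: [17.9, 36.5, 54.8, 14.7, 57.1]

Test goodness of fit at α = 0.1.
Chi-square goodness of fit test:
H₀: observed counts match expected distribution
H₁: observed counts differ from expected distribution
df = k - 1 = 4
χ² = Σ(O - E)²/E
   = (17 - 17.9)²/17.9 + (39 - 36.5)²/36.5 + (58 - 54.8)²/54.8 + (15 - 14.7)²/14.7 + (52 - 57.1)²/57.1
   = 0.045 + 0.171 + 0.187 + 0.006 + 0.456
   = 0.86
p-value = 0.9295

Since p-value > α = 0.1, we fail to reject H₀.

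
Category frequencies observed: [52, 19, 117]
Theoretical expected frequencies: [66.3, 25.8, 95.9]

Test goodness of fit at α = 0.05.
Chi-square goodness of fit test:
H₀: observed counts match expected distribution
H₁: observed counts differ from expected distribution
df = k - 1 = 2
χ² = Σ(O - E)²/E
   = (52 - 66.3)²/66.3 + (19 - 25.8)²/25.8 + (117 - 95.9)²/95.9
   = 3.084 + 1.792 + 4.642
   = 9.52
p-value = 0.0086

Since p-value < α = 0.05, we reject H₀.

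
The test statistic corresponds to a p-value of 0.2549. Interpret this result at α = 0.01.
Since p = 0.2549 > α = 0.01, fail to reject H₀.
There is insufficient evidence to reject the null hypothesis; the result is not statistically significant at the 0.01 level.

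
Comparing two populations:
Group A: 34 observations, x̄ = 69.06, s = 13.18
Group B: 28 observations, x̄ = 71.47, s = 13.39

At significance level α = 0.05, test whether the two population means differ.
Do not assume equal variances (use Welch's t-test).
Welch's two-sample t-test:
H₀: μ₁ = μ₂
H₁: μ₁ ≠ μ₂
s₁²/n₁ = 13.18²/34 = 5.1092,  s₂²/n₂ = 13.39²/28 = 6.4033
SE = √(s₁²/n₁ + s₂²/n₂) = √(5.1092 + 6.4033) = 3.3930
df (Welch-Satterthwaite) = (s₁²/n₁ + s₂²/n₂)² / [(s₁²/n₁)²/(n₁-1) + (s₂²/n₂)²/(n₂-1)] ≈ 57.38
t = (x̄₁ - x̄₂) / SE = (69.06 - 71.47) / 3.3930 = -2.41 / 3.3930 = -0.710
p-value = 0.4804

Since p-value > α = 0.05, we fail to reject H₀.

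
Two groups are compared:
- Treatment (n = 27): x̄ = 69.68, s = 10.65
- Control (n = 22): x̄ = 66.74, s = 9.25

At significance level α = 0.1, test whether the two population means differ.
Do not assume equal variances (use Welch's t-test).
Welch's two-sample t-test:
H₀: μ₁ = μ₂
H₁: μ₁ ≠ μ₂
s₁²/n₁ = 10.65²/27 = 4.2008,  s₂²/n₂ = 9.25²/22 = 3.8892
SE = √(s₁²/n₁ + s₂²/n₂) = √(4.2008 + 3.8892) = 2.8443
df (Welch-Satterthwaite) = (s₁²/n₁ + s₂²/n₂)² / [(s₁²/n₁)²/(n₁-1) + (s₂²/n₂)²/(n₂-1)] ≈ 46.78
t = (x̄₁ - x̄₂) / SE = (69.68 - 66.74) / 2.8443 = 2.94 / 2.8443 = 1.034
p-value = 0.3066

Since p-value > α = 0.1, we fail to reject H₀.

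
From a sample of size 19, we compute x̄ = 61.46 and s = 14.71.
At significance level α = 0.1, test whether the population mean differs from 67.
One-sample t-test:
H₀: μ = 67
H₁: μ ≠ 67
df = n - 1 = 18
t = (x̄ - μ₀) / (s/√n) = (61.46 - 67) / (14.71/√19) = -1.642
p-value = 0.1180

Since p-value > α = 0.1, we fail to reject H₀.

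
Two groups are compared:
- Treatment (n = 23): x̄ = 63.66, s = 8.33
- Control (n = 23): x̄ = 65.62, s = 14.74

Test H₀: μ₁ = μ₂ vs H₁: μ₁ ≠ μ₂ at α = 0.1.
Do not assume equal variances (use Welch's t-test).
Welch's two-sample t-test:
H₀: μ₁ = μ₂
H₁: μ₁ ≠ μ₂
s₁²/n₁ = 8.33²/23 = 3.0169,  s₂²/n₂ = 14.74²/23 = 9.4464
SE = √(s₁²/n₁ + s₂²/n₂) = √(3.0169 + 9.4464) = 3.5303
df (Welch-Satterthwaite) = (s₁²/n₁ + s₂²/n₂)² / [(s₁²/n₁)²/(n₁-1) + (s₂²/n₂)²/(n₂-1)] ≈ 34.75
t = (x̄₁ - x̄₂) / SE = (63.66 - 65.62) / 3.5303 = -1.96 / 3.5303 = -0.555
p-value = 0.5823

Since p-value > α = 0.1, we fail to reject H₀.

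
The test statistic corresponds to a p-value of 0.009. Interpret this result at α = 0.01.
Since p = 0.009 < α = 0.01, reject H₀.
There is sufficient evidence to reject the null hypothesis; the result is statistically significant at the 0.01 level.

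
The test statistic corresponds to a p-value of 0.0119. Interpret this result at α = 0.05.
Since p = 0.0119 < α = 0.05, reject H₀.
There is sufficient evidence to reject the null hypothesis; the result is statistically significant at the 0.05 level.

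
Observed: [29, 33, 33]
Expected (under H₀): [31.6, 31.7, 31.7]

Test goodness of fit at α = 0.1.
Chi-square goodness of fit test:
H₀: observed counts match expected distribution
H₁: observed counts differ from expected distribution
df = k - 1 = 2
χ² = Σ(O - E)²/E
   = (29 - 31.6)²/31.6 + (33 - 31.7)²/31.7 + (33 - 31.7)²/31.7
   = 0.214 + 0.053 + 0.053
   = 0.32
p-value = 0.8519

Since p-value > α = 0.1, we fail to reject H₀.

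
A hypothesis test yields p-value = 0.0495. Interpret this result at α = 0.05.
Since p = 0.0495 < α = 0.05, reject H₀.
There is sufficient evidence to reject the null hypothesis; the result is statistically significant at the 0.05 level.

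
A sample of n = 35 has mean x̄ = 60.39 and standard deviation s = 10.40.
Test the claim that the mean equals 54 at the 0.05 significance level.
One-sample t-test:
H₀: μ = 54
H₁: μ ≠ 54
df = n - 1 = 34
t = (x̄ - μ₀) / (s/√n) = (60.39 - 54) / (10.40/√35) = 3.635
p-value = 0.0009

Since p-value < α = 0.05, we reject H₀.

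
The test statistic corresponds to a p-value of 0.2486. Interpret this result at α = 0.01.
Since p = 0.2486 > α = 0.01, fail to reject H₀.
There is insufficient evidence to reject the null hypothesis; the result is not statistically significant at the 0.01 level.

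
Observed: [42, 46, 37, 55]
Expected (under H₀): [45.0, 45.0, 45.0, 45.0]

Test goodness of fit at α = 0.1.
Chi-square goodness of fit test:
H₀: observed counts match expected distribution
H₁: observed counts differ from expected distribution
df = k - 1 = 3
χ² = Σ(O - E)²/E
   = (42 - 45.0)²/45.0 + (46 - 45.0)²/45.0 + (37 - 45.0)²/45.0 + (55 - 45.0)²/45.0
   = 0.200 + 0.022 + 1.422 + 2.222
   = 3.87
p-value = 0.2762

Since p-value > α = 0.1, we fail to reject H₀.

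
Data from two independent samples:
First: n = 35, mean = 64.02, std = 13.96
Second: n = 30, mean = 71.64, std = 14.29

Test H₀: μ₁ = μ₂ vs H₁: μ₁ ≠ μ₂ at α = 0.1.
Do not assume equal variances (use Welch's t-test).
Welch's two-sample t-test:
H₀: μ₁ = μ₂
H₁: μ₁ ≠ μ₂
s₁²/n₁ = 13.96²/35 = 5.5680,  s₂²/n₂ = 14.29²/30 = 6.8068
SE = √(s₁²/n₁ + s₂²/n₂) = √(5.5680 + 6.8068) = 3.5178
df (Welch-Satterthwaite) = (s₁²/n₁ + s₂²/n₂)² / [(s₁²/n₁)²/(n₁-1) + (s₂²/n₂)²/(n₂-1)] ≈ 61.02
t = (x̄₁ - x̄₂) / SE = (64.02 - 71.64) / 3.5178 = -7.62 / 3.5178 = -2.166
p-value = 0.0342

Since p-value < α = 0.1, we reject H₀.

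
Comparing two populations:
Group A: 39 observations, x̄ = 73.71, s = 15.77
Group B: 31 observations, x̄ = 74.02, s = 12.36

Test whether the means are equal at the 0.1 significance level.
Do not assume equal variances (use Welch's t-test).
Welch's two-sample t-test:
H₀: μ₁ = μ₂
H₁: μ₁ ≠ μ₂
s₁²/n₁ = 15.77²/39 = 6.3767,  s₂²/n₂ = 12.36²/31 = 4.9281
SE = √(s₁²/n₁ + s₂²/n₂) = √(6.3767 + 4.9281) = 3.3623
df (Welch-Satterthwaite) = (s₁²/n₁ + s₂²/n₂)² / [(s₁²/n₁)²/(n₁-1) + (s₂²/n₂)²/(n₂-1)] ≈ 67.99
t = (x̄₁ - x̄₂) / SE = (73.71 - 74.02) / 3.3623 = -0.31 / 3.3623 = -0.092
p-value = 0.9268

Since p-value > α = 0.1, we fail to reject H₀.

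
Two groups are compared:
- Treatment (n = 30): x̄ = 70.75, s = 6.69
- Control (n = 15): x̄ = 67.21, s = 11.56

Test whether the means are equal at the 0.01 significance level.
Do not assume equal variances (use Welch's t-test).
Welch's two-sample t-test:
H₀: μ₁ = μ₂
H₁: μ₁ ≠ μ₂
s₁²/n₁ = 6.69²/30 = 1.4919,  s₂²/n₂ = 11.56²/15 = 8.9089
SE = √(s₁²/n₁ + s₂²/n₂) = √(1.4919 + 8.9089) = 3.2250
df (Welch-Satterthwaite) = (s₁²/n₁ + s₂²/n₂)² / [(s₁²/n₁)²/(n₁-1) + (s₂²/n₂)²/(n₂-1)] ≈ 18.83
t = (x̄₁ - x̄₂) / SE = (70.75 - 67.21) / 3.2250 = 3.54 / 3.2250 = 1.098
p-value = 0.2862

Since p-value > α = 0.01, we fail to reject H₀.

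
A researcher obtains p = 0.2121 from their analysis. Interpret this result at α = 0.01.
Since p = 0.2121 > α = 0.01, fail to reject H₀.
There is insufficient evidence to reject the null hypothesis; the result is not statistically significant at the 0.01 level.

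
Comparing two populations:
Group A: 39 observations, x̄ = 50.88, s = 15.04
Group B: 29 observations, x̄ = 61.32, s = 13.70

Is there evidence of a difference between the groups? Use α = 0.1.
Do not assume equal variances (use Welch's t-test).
Welch's two-sample t-test:
H₀: μ₁ = μ₂
H₁: μ₁ ≠ μ₂
s₁²/n₁ = 15.04²/39 = 5.8000,  s₂²/n₂ = 13.70²/29 = 6.4721
SE = √(s₁²/n₁ + s₂²/n₂) = √(5.8000 + 6.4721) = 3.5032
df (Welch-Satterthwaite) = (s₁²/n₁ + s₂²/n₂)² / [(s₁²/n₁)²/(n₁-1) + (s₂²/n₂)²/(n₂-1)] ≈ 63.25
t = (x̄₁ - x̄₂) / SE = (50.88 - 61.32) / 3.5032 = -10.44 / 3.5032 = -2.980
p-value = 0.0041

Since p-value < α = 0.1, we reject H₀.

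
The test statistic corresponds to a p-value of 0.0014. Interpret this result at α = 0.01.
Since p = 0.0014 < α = 0.01, reject H₀.
There is sufficient evidence to reject the null hypothesis; the result is statistically significant at the 0.01 level.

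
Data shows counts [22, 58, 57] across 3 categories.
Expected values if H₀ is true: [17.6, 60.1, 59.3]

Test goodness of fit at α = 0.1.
Chi-square goodness of fit test:
H₀: observed counts match expected distribution
H₁: observed counts differ from expected distribution
df = k - 1 = 2
χ² = Σ(O - E)²/E
   = (22 - 17.6)²/17.6 + (58 - 60.1)²/60.1 + (57 - 59.3)²/59.3
   = 1.100 + 0.073 + 0.089
   = 1.26
p-value = 0.5319

Since p-value > α = 0.1, we fail to reject H₀.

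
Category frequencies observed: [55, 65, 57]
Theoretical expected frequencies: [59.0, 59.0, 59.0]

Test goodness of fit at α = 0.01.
Chi-square goodness of fit test:
H₀: observed counts match expected distribution
H₁: observed counts differ from expected distribution
df = k - 1 = 2
χ² = Σ(O - E)²/E
   = (55 - 59.0)²/59.0 + (65 - 59.0)²/59.0 + (57 - 59.0)²/59.0
   = 0.271 + 0.610 + 0.068
   = 0.95
p-value = 0.6221

Since p-value > α = 0.01, we fail to reject H₀.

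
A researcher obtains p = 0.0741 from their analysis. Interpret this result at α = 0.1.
Since p = 0.0741 < α = 0.1, reject H₀.
There is sufficient evidence to reject the null hypothesis; the result is statistically significant at the 0.1 level.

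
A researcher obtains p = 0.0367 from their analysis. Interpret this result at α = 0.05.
Since p = 0.0367 < α = 0.05, reject H₀.
There is sufficient evidence to reject the null hypothesis; the result is statistically significant at the 0.05 level.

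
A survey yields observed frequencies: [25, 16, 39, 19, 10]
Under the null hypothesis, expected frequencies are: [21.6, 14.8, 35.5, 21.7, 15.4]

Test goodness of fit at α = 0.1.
Chi-square goodness of fit test:
H₀: observed counts match expected distribution
H₁: observed counts differ from expected distribution
df = k - 1 = 4
χ² = Σ(O - E)²/E
   = (25 - 21.6)²/21.6 + (16 - 14.8)²/14.8 + (39 - 35.5)²/35.5 + (19 - 21.7)²/21.7 + (10 - 15.4)²/15.4
   = 0.535 + 0.097 + 0.345 + 0.336 + 1.894
   = 3.21
p-value = 0.5238

Since p-value > α = 0.1, we fail to reject H₀.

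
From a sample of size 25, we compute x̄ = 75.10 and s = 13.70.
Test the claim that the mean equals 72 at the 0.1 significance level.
One-sample t-test:
H₀: μ = 72
H₁: μ ≠ 72
df = n - 1 = 24
t = (x̄ - μ₀) / (s/√n) = (75.10 - 72) / (13.70/√25) = 1.131
p-value = 0.2691

Since p-value > α = 0.1, we fail to reject H₀.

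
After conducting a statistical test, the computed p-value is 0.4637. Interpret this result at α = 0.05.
Since p = 0.4637 > α = 0.05, fail to reject H₀.
There is insufficient evidence to reject the null hypothesis; the result is not statistically significant at the 0.05 level.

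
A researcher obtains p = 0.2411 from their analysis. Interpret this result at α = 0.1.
Since p = 0.2411 > α = 0.1, fail to reject H₀.
There is insufficient evidence to reject the null hypothesis; the result is not statistically significant at the 0.1 level.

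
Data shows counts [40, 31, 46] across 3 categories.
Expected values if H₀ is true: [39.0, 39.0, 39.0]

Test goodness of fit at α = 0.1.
Chi-square goodness of fit test:
H₀: observed counts match expected distribution
H₁: observed counts differ from expected distribution
df = k - 1 = 2
χ² = Σ(O - E)²/E
   = (40 - 39.0)²/39.0 + (31 - 39.0)²/39.0 + (46 - 39.0)²/39.0
   = 0.026 + 1.641 + 1.256
   = 2.92
p-value = 0.2319

Since p-value > α = 0.1, we fail to reject H₀.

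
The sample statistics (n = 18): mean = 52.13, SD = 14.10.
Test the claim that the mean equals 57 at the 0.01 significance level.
One-sample t-test:
H₀: μ = 57
H₁: μ ≠ 57
df = n - 1 = 17
t = (x̄ - μ₀) / (s/√n) = (52.13 - 57) / (14.10/√18) = -1.465
p-value = 0.1611

Since p-value > α = 0.01, we fail to reject H₀.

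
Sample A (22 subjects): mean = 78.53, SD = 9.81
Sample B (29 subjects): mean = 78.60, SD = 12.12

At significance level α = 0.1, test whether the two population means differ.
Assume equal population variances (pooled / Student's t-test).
Student's two-sample t-test (equal variances):
H₀: μ₁ = μ₂
H₁: μ₁ ≠ μ₂
df = n₁ + n₂ - 2 = 49
Pooled variance s_p² = [(n₁-1)s₁² + (n₂-1)s₂²] / (n₁ + n₂ - 2) = [(21)(9.81²) + (28)(12.12²)] / 49 = 125.1837
SE = √(s_p²(1/n₁ + 1/n₂)) = √(125.1837 × (1/22 + 1/29)) = 3.1634
t = (x̄₁ - x̄₂) / SE = (78.53 - 78.60) / 3.1634 = -0.07 / 3.1634 = -0.022
p-value = 0.9824

Since p-value > α = 0.1, we fail to reject H₀.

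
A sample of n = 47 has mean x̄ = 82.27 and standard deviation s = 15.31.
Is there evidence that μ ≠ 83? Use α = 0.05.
One-sample t-test:
H₀: μ = 83
H₁: μ ≠ 83
df = n - 1 = 46
t = (x̄ - μ₀) / (s/√n) = (82.27 - 83) / (15.31/√47) = -0.327
p-value = 0.7452

Since p-value > α = 0.05, we fail to reject H₀.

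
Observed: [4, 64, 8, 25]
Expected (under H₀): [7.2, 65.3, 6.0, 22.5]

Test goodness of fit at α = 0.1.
Chi-square goodness of fit test:
H₀: observed counts match expected distribution
H₁: observed counts differ from expected distribution
df = k - 1 = 3
χ² = Σ(O - E)²/E
   = (4 - 7.2)²/7.2 + (64 - 65.3)²/65.3 + (8 - 6.0)²/6.0 + (25 - 22.5)²/22.5
   = 1.422 + 0.026 + 0.667 + 0.278
   = 2.39
p-value = 0.4950

Since p-value > α = 0.1, we fail to reject H₀.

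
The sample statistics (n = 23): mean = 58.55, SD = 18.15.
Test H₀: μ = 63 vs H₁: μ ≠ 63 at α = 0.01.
One-sample t-test:
H₀: μ = 63
H₁: μ ≠ 63
df = n - 1 = 22
t = (x̄ - μ₀) / (s/√n) = (58.55 - 63) / (18.15/√23) = -1.176
p-value = 0.2522

Since p-value > α = 0.01, we fail to reject H₀.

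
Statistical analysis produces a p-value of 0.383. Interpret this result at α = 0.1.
Since p = 0.383 > α = 0.1, fail to reject H₀.
There is insufficient evidence to reject the null hypothesis; the result is not statistically significant at the 0.1 level.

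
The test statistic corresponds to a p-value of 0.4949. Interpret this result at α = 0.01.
Since p = 0.4949 > α = 0.01, fail to reject H₀.
There is insufficient evidence to reject the null hypothesis; the result is not statistically significant at the 0.01 level.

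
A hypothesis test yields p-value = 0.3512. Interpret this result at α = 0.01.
Since p = 0.3512 > α = 0.01, fail to reject H₀.
There is insufficient evidence to reject the null hypothesis; the result is not statistically significant at the 0.01 level.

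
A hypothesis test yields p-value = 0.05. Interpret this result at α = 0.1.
Since p = 0.05 < α = 0.1, reject H₀.
There is sufficient evidence to reject the null hypothesis; the result is statistically significant at the 0.1 level.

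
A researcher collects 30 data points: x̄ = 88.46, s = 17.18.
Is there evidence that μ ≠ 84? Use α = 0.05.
One-sample t-test:
H₀: μ = 84
H₁: μ ≠ 84
df = n - 1 = 29
t = (x̄ - μ₀) / (s/√n) = (88.46 - 84) / (17.18/√30) = 1.422
p-value = 0.1657

Since p-value > α = 0.05, we fail to reject H₀.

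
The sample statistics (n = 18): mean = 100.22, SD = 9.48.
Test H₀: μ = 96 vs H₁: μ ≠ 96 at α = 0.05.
One-sample t-test:
H₀: μ = 96
H₁: μ ≠ 96
df = n - 1 = 17
t = (x̄ - μ₀) / (s/√n) = (100.22 - 96) / (9.48/√18) = 1.889
p-value = 0.0761

Since p-value > α = 0.05, we fail to reject H₀.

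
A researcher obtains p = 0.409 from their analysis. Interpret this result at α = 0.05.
Since p = 0.409 > α = 0.05, fail to reject H₀.
There is insufficient evidence to reject the null hypothesis; the result is not statistically significant at the 0.05 level.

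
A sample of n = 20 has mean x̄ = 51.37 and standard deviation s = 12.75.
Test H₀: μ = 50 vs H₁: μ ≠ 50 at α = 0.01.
One-sample t-test:
H₀: μ = 50
H₁: μ ≠ 50
df = n - 1 = 19
t = (x̄ - μ₀) / (s/√n) = (51.37 - 50) / (12.75/√20) = 0.481
p-value = 0.6363

Since p-value > α = 0.01, we fail to reject H₀.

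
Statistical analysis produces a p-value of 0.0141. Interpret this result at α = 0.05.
Since p = 0.0141 < α = 0.05, reject H₀.
There is sufficient evidence to reject the null hypothesis; the result is statistically significant at the 0.05 level.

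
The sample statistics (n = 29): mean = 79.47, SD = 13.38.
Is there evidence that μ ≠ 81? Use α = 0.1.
One-sample t-test:
H₀: μ = 81
H₁: μ ≠ 81
df = n - 1 = 28
t = (x̄ - μ₀) / (s/√n) = (79.47 - 81) / (13.38/√29) = -0.616
p-value = 0.5430

Since p-value > α = 0.1, we fail to reject H₀.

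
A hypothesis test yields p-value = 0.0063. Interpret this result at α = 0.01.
Since p = 0.0063 < α = 0.01, reject H₀.
There is sufficient evidence to reject the null hypothesis; the result is statistically significant at the 0.01 level.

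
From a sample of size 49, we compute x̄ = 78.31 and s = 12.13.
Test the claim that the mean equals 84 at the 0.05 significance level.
One-sample t-test:
H₀: μ = 84
H₁: μ ≠ 84
df = n - 1 = 48
t = (x̄ - μ₀) / (s/√n) = (78.31 - 84) / (12.13/√49) = -3.284
p-value = 0.0019

Since p-value < α = 0.05, we reject H₀.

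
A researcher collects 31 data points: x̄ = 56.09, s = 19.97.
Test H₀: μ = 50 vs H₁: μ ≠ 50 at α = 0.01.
One-sample t-test:
H₀: μ = 50
H₁: μ ≠ 50
df = n - 1 = 30
t = (x̄ - μ₀) / (s/√n) = (56.09 - 50) / (19.97/√31) = 1.698
p-value = 0.0999

Since p-value > α = 0.01, we fail to reject H₀.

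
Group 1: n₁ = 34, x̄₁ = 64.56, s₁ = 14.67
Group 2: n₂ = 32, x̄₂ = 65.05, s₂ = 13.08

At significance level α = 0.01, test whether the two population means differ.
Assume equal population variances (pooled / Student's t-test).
Student's two-sample t-test (equal variances):
H₀: μ₁ = μ₂
H₁: μ₁ ≠ μ₂
df = n₁ + n₂ - 2 = 64
Pooled variance s_p² = [(n₁-1)s₁² + (n₂-1)s₂²] / (n₁ + n₂ - 2) = [(33)(14.67²) + (31)(13.08²)] / 64 = 193.8371
SE = √(s_p²(1/n₁ + 1/n₂)) = √(193.8371 × (1/34 + 1/32)) = 3.4291
t = (x̄₁ - x̄₂) / SE = (64.56 - 65.05) / 3.4291 = -0.49 / 3.4291 = -0.143
p-value = 0.8868

Since p-value > α = 0.01, we fail to reject H₀.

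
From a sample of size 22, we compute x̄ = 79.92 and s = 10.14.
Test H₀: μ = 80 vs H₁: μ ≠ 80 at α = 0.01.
One-sample t-test:
H₀: μ = 80
H₁: μ ≠ 80
df = n - 1 = 21
t = (x̄ - μ₀) / (s/√n) = (79.92 - 80) / (10.14/√22) = -0.037
p-value = 0.9708

Since p-value > α = 0.01, we fail to reject H₀.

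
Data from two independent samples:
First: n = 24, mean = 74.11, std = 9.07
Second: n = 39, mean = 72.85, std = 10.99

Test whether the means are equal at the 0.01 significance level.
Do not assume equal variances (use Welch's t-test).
Welch's two-sample t-test:
H₀: μ₁ = μ₂
H₁: μ₁ ≠ μ₂
s₁²/n₁ = 9.07²/24 = 3.4277,  s₂²/n₂ = 10.99²/39 = 3.0969
SE = √(s₁²/n₁ + s₂²/n₂) = √(3.4277 + 3.0969) = 2.5543
df (Welch-Satterthwaite) = (s₁²/n₁ + s₂²/n₂)² / [(s₁²/n₁)²/(n₁-1) + (s₂²/n₂)²/(n₂-1)] ≈ 55.78
t = (x̄₁ - x̄₂) / SE = (74.11 - 72.85) / 2.5543 = 1.26 / 2.5543 = 0.493
p-value = 0.6238

Since p-value > α = 0.01, we fail to reject H₀.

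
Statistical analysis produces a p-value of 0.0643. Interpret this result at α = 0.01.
Since p = 0.0643 > α = 0.01, fail to reject H₀.
There is insufficient evidence to reject the null hypothesis; the result is not statistically significant at the 0.01 level.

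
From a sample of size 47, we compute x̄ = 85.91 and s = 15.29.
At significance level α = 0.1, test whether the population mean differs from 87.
One-sample t-test:
H₀: μ = 87
H₁: μ ≠ 87
df = n - 1 = 46
t = (x̄ - μ₀) / (s/√n) = (85.91 - 87) / (15.29/√47) = -0.489
p-value = 0.6274

Since p-value > α = 0.1, we fail to reject H₀.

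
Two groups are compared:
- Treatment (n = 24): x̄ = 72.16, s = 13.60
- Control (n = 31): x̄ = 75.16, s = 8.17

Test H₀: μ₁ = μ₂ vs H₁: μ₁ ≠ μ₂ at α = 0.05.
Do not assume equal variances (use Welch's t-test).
Welch's two-sample t-test:
H₀: μ₁ = μ₂
H₁: μ₁ ≠ μ₂
s₁²/n₁ = 13.60²/24 = 7.7067,  s₂²/n₂ = 8.17²/31 = 2.1532
SE = √(s₁²/n₁ + s₂²/n₂) = √(7.7067 + 2.1532) = 3.1400
df (Welch-Satterthwaite) = (s₁²/n₁ + s₂²/n₂)² / [(s₁²/n₁)²/(n₁-1) + (s₂²/n₂)²/(n₂-1)] ≈ 35.52
t = (x̄₁ - x̄₂) / SE = (72.16 - 75.16) / 3.1400 = -3.00 / 3.1400 = -0.955
p-value = 0.3458

Since p-value > α = 0.05, we fail to reject H₀.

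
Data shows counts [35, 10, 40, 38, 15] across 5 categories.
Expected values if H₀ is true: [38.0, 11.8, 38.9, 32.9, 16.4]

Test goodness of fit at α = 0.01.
Chi-square goodness of fit test:
H₀: observed counts match expected distribution
H₁: observed counts differ from expected distribution
df = k - 1 = 4
χ² = Σ(O - E)²/E
   = (35 - 38.0)²/38.0 + (10 - 11.8)²/11.8 + (40 - 38.9)²/38.9 + (38 - 32.9)²/32.9 + (15 - 16.4)²/16.4
   = 0.237 + 0.275 + 0.031 + 0.791 + 0.120
   = 1.45
p-value = 0.8350

Since p-value > α = 0.01, we fail to reject H₀.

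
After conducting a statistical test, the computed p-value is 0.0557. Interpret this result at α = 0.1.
Since p = 0.0557 < α = 0.1, reject H₀.
There is sufficient evidence to reject the null hypothesis; the result is statistically significant at the 0.1 level.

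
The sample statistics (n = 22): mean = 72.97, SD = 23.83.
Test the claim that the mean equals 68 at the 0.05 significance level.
One-sample t-test:
H₀: μ = 68
H₁: μ ≠ 68
df = n - 1 = 21
t = (x̄ - μ₀) / (s/√n) = (72.97 - 68) / (23.83/√22) = 0.978
p-value = 0.3391

Since p-value > α = 0.05, we fail to reject H₀.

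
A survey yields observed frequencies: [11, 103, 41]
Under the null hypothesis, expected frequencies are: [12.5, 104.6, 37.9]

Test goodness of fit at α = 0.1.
Chi-square goodness of fit test:
H₀: observed counts match expected distribution
H₁: observed counts differ from expected distribution
df = k - 1 = 2
χ² = Σ(O - E)²/E
   = (11 - 12.5)²/12.5 + (103 - 104.6)²/104.6 + (41 - 37.9)²/37.9
   = 0.180 + 0.024 + 0.254
   = 0.46
p-value = 0.7953

Since p-value > α = 0.1, we fail to reject H₀.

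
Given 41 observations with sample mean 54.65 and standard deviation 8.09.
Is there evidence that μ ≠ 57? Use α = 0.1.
One-sample t-test:
H₀: μ = 57
H₁: μ ≠ 57
df = n - 1 = 40
t = (x̄ - μ₀) / (s/√n) = (54.65 - 57) / (8.09/√41) = -1.860
p-value = 0.0703

Since p-value < α = 0.1, we reject H₀.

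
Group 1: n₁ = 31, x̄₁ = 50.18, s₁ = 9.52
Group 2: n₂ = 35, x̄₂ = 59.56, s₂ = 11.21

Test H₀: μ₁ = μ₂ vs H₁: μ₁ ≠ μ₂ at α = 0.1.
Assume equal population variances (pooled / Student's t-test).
Student's two-sample t-test (equal variances):
H₀: μ₁ = μ₂
H₁: μ₁ ≠ μ₂
df = n₁ + n₂ - 2 = 64
Pooled variance s_p² = [(n₁-1)s₁² + (n₂-1)s₂²] / (n₁ + n₂ - 2) = [(30)(9.52²) + (34)(11.21²)] / 64 = 109.2421
SE = √(s_p²(1/n₁ + 1/n₂)) = √(109.2421 × (1/31 + 1/35)) = 2.5778
t = (x̄₁ - x̄₂) / SE = (50.18 - 59.56) / 2.5778 = -9.38 / 2.5778 = -3.639
p-value = 0.0005

Since p-value < α = 0.1, we reject H₀.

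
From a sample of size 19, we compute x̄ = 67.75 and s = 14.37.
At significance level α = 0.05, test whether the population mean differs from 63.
One-sample t-test:
H₀: μ = 63
H₁: μ ≠ 63
df = n - 1 = 18
t = (x̄ - μ₀) / (s/√n) = (67.75 - 63) / (14.37/√19) = 1.441
p-value = 0.1668

Since p-value > α = 0.05, we fail to reject H₀.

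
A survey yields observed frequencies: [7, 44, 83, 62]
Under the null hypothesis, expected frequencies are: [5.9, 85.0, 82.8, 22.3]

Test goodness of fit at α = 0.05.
Chi-square goodness of fit test:
H₀: observed counts match expected distribution
H₁: observed counts differ from expected distribution
df = k - 1 = 3
χ² = Σ(O - E)²/E
   = (7 - 5.9)²/5.9 + (44 - 85.0)²/85.0 + (83 - 82.8)²/82.8 + (62 - 22.3)²/22.3
   = 0.205 + 19.776 + 0.000 + 70.677
   = 90.66
p-value < 0.0001

Since p-value < α = 0.05, we reject H₀.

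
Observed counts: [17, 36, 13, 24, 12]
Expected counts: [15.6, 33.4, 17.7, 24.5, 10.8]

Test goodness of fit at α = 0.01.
Chi-square goodness of fit test:
H₀: observed counts match expected distribution
H₁: observed counts differ from expected distribution
df = k - 1 = 4
χ² = Σ(O - E)²/E
   = (17 - 15.6)²/15.6 + (36 - 33.4)²/33.4 + (13 - 17.7)²/17.7 + (24 - 24.5)²/24.5 + (12 - 10.8)²/10.8
   = 0.126 + 0.202 + 1.248 + 0.010 + 0.133
   = 1.72
p-value = 0.7872

Since p-value > α = 0.01, we fail to reject H₀.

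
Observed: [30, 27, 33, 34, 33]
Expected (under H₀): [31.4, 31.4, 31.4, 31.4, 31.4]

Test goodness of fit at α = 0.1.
Chi-square goodness of fit test:
H₀: observed counts match expected distribution
H₁: observed counts differ from expected distribution
df = k - 1 = 4
χ² = Σ(O - E)²/E
   = (30 - 31.4)²/31.4 + (27 - 31.4)²/31.4 + (33 - 31.4)²/31.4 + (34 - 31.4)²/31.4 + (33 - 31.4)²/31.4
   = 0.062 + 0.617 + 0.082 + 0.215 + 0.082
   = 1.06
p-value = 0.9010

Since p-value > α = 0.1, we fail to reject H₀.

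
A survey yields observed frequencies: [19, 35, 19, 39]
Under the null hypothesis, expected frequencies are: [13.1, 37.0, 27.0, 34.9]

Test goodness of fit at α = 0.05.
Chi-square goodness of fit test:
H₀: observed counts match expected distribution
H₁: observed counts differ from expected distribution
df = k - 1 = 3
χ² = Σ(O - E)²/E
   = (19 - 13.1)²/13.1 + (35 - 37.0)²/37.0 + (19 - 27.0)²/27.0 + (39 - 34.9)²/34.9
   = 2.657 + 0.108 + 2.370 + 0.482
   = 5.62
p-value = 0.1318

Since p-value > α = 0.05, we fail to reject H₀.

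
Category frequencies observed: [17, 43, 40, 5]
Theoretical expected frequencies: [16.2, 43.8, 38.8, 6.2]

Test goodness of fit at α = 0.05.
Chi-square goodness of fit test:
H₀: observed counts match expected distribution
H₁: observed counts differ from expected distribution
df = k - 1 = 3
χ² = Σ(O - E)²/E
   = (17 - 16.2)²/16.2 + (43 - 43.8)²/43.8 + (40 - 38.8)²/38.8 + (5 - 6.2)²/6.2
   = 0.040 + 0.015 + 0.037 + 0.232
   = 0.32
p-value = 0.9556

Since p-value > α = 0.05, we fail to reject H₀.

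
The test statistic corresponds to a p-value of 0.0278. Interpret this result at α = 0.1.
Since p = 0.0278 < α = 0.1, reject H₀.
There is sufficient evidence to reject the null hypothesis; the result is statistically significant at the 0.1 level.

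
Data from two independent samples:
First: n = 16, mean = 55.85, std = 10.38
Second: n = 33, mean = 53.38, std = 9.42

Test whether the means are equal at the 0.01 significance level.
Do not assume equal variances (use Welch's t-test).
Welch's two-sample t-test:
H₀: μ₁ = μ₂
H₁: μ₁ ≠ μ₂
s₁²/n₁ = 10.38²/16 = 6.7340,  s₂²/n₂ = 9.42²/33 = 2.6890
SE = √(s₁²/n₁ + s₂²/n₂) = √(6.7340 + 2.6890) = 3.0697
df (Welch-Satterthwaite) = (s₁²/n₁ + s₂²/n₂)² / [(s₁²/n₁)²/(n₁-1) + (s₂²/n₂)²/(n₂-1)] ≈ 27.33
t = (x̄₁ - x̄₂) / SE = (55.85 - 53.38) / 3.0697 = 2.47 / 3.0697 = 0.805
p-value = 0.4280

Since p-value > α = 0.01, we fail to reject H₀.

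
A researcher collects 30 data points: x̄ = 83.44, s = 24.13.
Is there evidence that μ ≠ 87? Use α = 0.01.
One-sample t-test:
H₀: μ = 87
H₁: μ ≠ 87
df = n - 1 = 29
t = (x̄ - μ₀) / (s/√n) = (83.44 - 87) / (24.13/√30) = -0.808
p-value = 0.4256

Since p-value > α = 0.01, we fail to reject H₀.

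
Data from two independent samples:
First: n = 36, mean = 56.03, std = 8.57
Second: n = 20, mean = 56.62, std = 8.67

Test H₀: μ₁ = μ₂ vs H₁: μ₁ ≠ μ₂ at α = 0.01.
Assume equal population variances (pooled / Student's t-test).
Student's two-sample t-test (equal variances):
H₀: μ₁ = μ₂
H₁: μ₁ ≠ μ₂
df = n₁ + n₂ - 2 = 54
Pooled variance s_p² = [(n₁-1)s₁² + (n₂-1)s₂²] / (n₁ + n₂ - 2) = [(35)(8.57²) + (19)(8.67²)] / 54 = 74.0515
SE = √(s_p²(1/n₁ + 1/n₂)) = √(74.0515 × (1/36 + 1/20)) = 2.3999
t = (x̄₁ - x̄₂) / SE = (56.03 - 56.62) / 2.3999 = -0.59 / 2.3999 = -0.246
p-value = 0.8067

Since p-value > α = 0.01, we fail to reject H₀.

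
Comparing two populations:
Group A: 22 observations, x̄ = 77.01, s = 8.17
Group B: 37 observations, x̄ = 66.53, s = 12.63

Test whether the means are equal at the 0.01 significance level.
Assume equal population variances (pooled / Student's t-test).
Student's two-sample t-test (equal variances):
H₀: μ₁ = μ₂
H₁: μ₁ ≠ μ₂
df = n₁ + n₂ - 2 = 57
Pooled variance s_p² = [(n₁-1)s₁² + (n₂-1)s₂²] / (n₁ + n₂ - 2) = [(21)(8.17²) + (36)(12.63²)] / 57 = 125.3392
SE = √(s_p²(1/n₁ + 1/n₂)) = √(125.3392 × (1/22 + 1/37)) = 3.0141
t = (x̄₁ - x̄₂) / SE = (77.01 - 66.53) / 3.0141 = 10.48 / 3.0141 = 3.477
p-value = 0.0010

Since p-value < α = 0.01, we reject H₀.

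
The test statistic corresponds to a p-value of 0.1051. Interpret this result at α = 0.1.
Since p = 0.1051 > α = 0.1, fail to reject H₀.
There is insufficient evidence to reject the null hypothesis; the result is not statistically significant at the 0.1 level.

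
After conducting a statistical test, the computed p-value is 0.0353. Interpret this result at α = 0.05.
Since p = 0.0353 < α = 0.05, reject H₀.
There is sufficient evidence to reject the null hypothesis; the result is statistically significant at the 0.05 level.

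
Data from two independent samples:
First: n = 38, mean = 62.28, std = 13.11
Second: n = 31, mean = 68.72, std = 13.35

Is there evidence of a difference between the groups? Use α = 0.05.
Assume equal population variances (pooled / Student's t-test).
Student's two-sample t-test (equal variances):
H₀: μ₁ = μ₂
H₁: μ₁ ≠ μ₂
df = n₁ + n₂ - 2 = 67
Pooled variance s_p² = [(n₁-1)s₁² + (n₂-1)s₂²] / (n₁ + n₂ - 2) = [(37)(13.11²) + (30)(13.35²)] / 67 = 174.7156
SE = √(s_p²(1/n₁ + 1/n₂)) = √(174.7156 × (1/38 + 1/31)) = 3.1990
t = (x̄₁ - x̄₂) / SE = (62.28 - 68.72) / 3.1990 = -6.44 / 3.1990 = -2.013
p-value = 0.0481

Since p-value < α = 0.05, we reject H₀.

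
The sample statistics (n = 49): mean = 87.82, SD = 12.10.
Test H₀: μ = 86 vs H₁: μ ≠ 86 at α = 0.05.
One-sample t-test:
H₀: μ = 86
H₁: μ ≠ 86
df = n - 1 = 48
t = (x̄ - μ₀) / (s/√n) = (87.82 - 86) / (12.10/√49) = 1.053
p-value = 0.2977

Since p-value > α = 0.05, we fail to reject H₀.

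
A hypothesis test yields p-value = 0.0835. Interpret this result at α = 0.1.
Since p = 0.0835 < α = 0.1, reject H₀.
There is sufficient evidence to reject the null hypothesis; the result is statistically significant at the 0.1 level.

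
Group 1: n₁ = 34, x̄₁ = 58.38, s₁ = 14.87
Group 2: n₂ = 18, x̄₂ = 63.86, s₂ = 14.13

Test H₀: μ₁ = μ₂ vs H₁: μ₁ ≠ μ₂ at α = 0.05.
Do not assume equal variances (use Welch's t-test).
Welch's two-sample t-test:
H₀: μ₁ = μ₂
H₁: μ₁ ≠ μ₂
s₁²/n₁ = 14.87²/34 = 6.5034,  s₂²/n₂ = 14.13²/18 = 11.0921
SE = √(s₁²/n₁ + s₂²/n₂) = √(6.5034 + 11.0921) = 4.1947
df (Welch-Satterthwaite) = (s₁²/n₁ + s₂²/n₂)² / [(s₁²/n₁)²/(n₁-1) + (s₂²/n₂)²/(n₂-1)] ≈ 36.34
t = (x̄₁ - x̄₂) / SE = (58.38 - 63.86) / 4.1947 = -5.48 / 4.1947 = -1.306
p-value = 0.1996

Since p-value > α = 0.05, we fail to reject H₀.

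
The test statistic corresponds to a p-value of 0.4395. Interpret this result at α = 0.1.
Since p = 0.4395 > α = 0.1, fail to reject H₀.
There is insufficient evidence to reject the null hypothesis; the result is not statistically significant at the 0.1 level.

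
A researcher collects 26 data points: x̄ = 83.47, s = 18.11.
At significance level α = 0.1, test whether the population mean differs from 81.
One-sample t-test:
H₀: μ = 81
H₁: μ ≠ 81
df = n - 1 = 25
t = (x̄ - μ₀) / (s/√n) = (83.47 - 81) / (18.11/√26) = 0.695
p-value = 0.4932

Since p-value > α = 0.1, we fail to reject H₀.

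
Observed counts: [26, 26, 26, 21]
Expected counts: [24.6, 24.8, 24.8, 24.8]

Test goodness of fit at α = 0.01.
Chi-square goodness of fit test:
H₀: observed counts match expected distribution
H₁: observed counts differ from expected distribution
df = k - 1 = 3
χ² = Σ(O - E)²/E
   = (26 - 24.6)²/24.6 + (26 - 24.8)²/24.8 + (26 - 24.8)²/24.8 + (21 - 24.8)²/24.8
   = 0.080 + 0.058 + 0.058 + 0.582
   = 0.78
p-value = 0.8547

Since p-value > α = 0.01, we fail to reject H₀.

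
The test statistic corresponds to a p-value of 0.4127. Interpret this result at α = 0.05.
Since p = 0.4127 > α = 0.05, fail to reject H₀.
There is insufficient evidence to reject the null hypothesis; the result is not statistically significant at the 0.05 level.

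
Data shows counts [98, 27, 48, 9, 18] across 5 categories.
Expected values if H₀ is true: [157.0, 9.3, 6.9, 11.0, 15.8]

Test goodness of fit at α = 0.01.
Chi-square goodness of fit test:
H₀: observed counts match expected distribution
H₁: observed counts differ from expected distribution
df = k - 1 = 4
χ² = Σ(O - E)²/E
   = (98 - 157.0)²/157.0 + (27 - 9.3)²/9.3 + (48 - 6.9)²/6.9 + (9 - 11.0)²/11.0 + (18 - 15.8)²/15.8
   = 22.172 + 33.687 + 244.813 + 0.364 + 0.306
   = 301.34
p-value < 0.0001

Since p-value < α = 0.01, we reject H₀.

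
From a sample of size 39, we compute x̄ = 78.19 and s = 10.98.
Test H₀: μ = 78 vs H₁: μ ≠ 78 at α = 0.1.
One-sample t-test:
H₀: μ = 78
H₁: μ ≠ 78
df = n - 1 = 38
t = (x̄ - μ₀) / (s/√n) = (78.19 - 78) / (10.98/√39) = 0.108
p-value = 0.9145

Since p-value > α = 0.1, we fail to reject H₀.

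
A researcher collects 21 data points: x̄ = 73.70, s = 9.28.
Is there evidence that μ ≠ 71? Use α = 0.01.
One-sample t-test:
H₀: μ = 71
H₁: μ ≠ 71
df = n - 1 = 20
t = (x̄ - μ₀) / (s/√n) = (73.70 - 71) / (9.28/√21) = 1.333
p-value = 0.1974

Since p-value > α = 0.01, we fail to reject H₀.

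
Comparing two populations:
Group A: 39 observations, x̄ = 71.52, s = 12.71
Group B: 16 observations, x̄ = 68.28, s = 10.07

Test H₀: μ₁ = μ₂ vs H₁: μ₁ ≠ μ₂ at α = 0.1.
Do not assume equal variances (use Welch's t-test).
Welch's two-sample t-test:
H₀: μ₁ = μ₂
H₁: μ₁ ≠ μ₂
s₁²/n₁ = 12.71²/39 = 4.1422,  s₂²/n₂ = 10.07²/16 = 6.3378
SE = √(s₁²/n₁ + s₂²/n₂) = √(4.1422 + 6.3378) = 3.2373
df (Welch-Satterthwaite) = (s₁²/n₁ + s₂²/n₂)² / [(s₁²/n₁)²/(n₁-1) + (s₂²/n₂)²/(n₂-1)] ≈ 35.10
t = (x̄₁ - x̄₂) / SE = (71.52 - 68.28) / 3.2373 = 3.24 / 3.2373 = 1.001
p-value = 0.3238

Since p-value > α = 0.1, we fail to reject H₀.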